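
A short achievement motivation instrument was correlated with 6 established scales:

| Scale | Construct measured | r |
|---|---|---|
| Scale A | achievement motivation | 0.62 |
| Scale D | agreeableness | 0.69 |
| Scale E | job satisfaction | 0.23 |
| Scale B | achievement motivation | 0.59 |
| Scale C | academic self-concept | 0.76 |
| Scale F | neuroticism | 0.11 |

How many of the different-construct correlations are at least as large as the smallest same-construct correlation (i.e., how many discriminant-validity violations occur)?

2

Convergent (same construct = achievement motivation): Scale A, Scale B.
Smallest convergent = 0.59. Discriminant values: 0.69, 0.23, 0.76, 0.11; count ≥ 0.59 → 2.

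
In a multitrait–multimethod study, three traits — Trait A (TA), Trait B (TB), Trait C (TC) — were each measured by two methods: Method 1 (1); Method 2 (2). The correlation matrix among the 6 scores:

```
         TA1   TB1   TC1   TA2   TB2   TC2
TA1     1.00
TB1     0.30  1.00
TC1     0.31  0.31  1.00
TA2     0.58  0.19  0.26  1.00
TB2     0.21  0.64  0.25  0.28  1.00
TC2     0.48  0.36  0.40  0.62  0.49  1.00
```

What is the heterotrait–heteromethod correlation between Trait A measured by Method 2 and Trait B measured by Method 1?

Different traits and methods: r(TA2, TB1) = 0.19.

0.19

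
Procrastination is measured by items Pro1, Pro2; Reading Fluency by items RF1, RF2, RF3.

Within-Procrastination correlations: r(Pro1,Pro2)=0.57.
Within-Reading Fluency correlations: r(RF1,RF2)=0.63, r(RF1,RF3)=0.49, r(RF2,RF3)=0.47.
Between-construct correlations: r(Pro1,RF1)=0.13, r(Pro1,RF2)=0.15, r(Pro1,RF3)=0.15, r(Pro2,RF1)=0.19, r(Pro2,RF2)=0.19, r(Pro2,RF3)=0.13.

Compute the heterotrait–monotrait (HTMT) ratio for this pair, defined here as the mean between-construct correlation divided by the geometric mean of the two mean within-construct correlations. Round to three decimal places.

0.285

Mean heterotrait r = 0.94/6 = 0.1567.
Mean within-Pro = 0.57/1 = 0.5700; mean within-RF = 1.59/3 = 0.5300.
Geometric mean = √(0.5700 × 0.5300) = 0.5496.
HTMT = 0.1567 / 0.5496 = 0.285.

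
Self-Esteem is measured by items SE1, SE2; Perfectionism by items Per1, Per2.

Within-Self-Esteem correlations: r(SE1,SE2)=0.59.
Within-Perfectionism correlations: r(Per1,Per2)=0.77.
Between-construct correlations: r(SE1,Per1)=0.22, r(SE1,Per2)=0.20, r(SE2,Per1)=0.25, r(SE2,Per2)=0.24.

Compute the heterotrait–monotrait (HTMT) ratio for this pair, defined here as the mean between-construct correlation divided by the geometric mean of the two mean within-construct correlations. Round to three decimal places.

0.338

Between-construct mean = 0.91/4 = 0.2275.
Mean within-SE = 0.59/1 = 0.5900; mean within-Per = 0.77/1 = 0.7700.
Geometric mean = √(0.5900 × 0.7700) = 0.6740.
HTMT = 0.2275 / 0.6740 = 0.338.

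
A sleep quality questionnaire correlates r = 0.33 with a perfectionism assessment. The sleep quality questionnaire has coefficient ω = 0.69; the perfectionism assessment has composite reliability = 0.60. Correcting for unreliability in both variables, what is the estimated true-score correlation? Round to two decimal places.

r_true = r_obs / √(r_xx · r_yy) = 0.33 / √(0.69 × 0.60) = 0.33 / √0.4140 = 0.33 / 0.6434 ≈ 0.51.

0.51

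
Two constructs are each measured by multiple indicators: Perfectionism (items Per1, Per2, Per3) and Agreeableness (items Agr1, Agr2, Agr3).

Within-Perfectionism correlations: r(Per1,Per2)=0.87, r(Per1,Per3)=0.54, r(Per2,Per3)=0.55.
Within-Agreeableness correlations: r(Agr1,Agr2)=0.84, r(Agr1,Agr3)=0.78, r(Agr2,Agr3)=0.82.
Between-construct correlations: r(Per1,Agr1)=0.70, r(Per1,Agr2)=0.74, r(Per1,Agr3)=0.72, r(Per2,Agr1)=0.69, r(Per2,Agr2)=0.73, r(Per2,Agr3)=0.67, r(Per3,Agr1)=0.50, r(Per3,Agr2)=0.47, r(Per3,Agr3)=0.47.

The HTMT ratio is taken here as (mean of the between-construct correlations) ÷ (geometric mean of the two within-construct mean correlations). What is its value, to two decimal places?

0.87

Mean between = 5.69/9 = 0.6322.
Mean within-Per = 1.96/3 = 0.6533; mean within-Agr = 2.44/3 = 0.8133.
Geometric mean = √(0.6533 × 0.8133) = 0.7289.
HTMT = 0.6322 / 0.7289 = 0.87.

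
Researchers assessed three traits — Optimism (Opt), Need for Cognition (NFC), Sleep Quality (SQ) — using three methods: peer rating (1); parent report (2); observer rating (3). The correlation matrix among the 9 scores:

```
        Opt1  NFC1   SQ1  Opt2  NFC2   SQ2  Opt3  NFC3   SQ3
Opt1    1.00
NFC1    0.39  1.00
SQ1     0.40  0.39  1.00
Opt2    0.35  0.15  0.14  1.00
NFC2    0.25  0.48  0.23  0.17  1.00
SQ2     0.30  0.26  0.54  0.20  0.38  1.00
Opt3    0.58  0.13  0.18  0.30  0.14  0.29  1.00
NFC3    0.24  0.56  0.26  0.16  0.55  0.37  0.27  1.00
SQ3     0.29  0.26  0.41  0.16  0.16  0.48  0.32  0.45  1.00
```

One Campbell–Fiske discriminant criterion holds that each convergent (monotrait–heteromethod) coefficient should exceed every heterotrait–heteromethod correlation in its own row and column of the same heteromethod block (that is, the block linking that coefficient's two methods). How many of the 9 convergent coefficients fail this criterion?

0

Convergent coefficients and their comparison sets:
Opt (methods 1·2): 0.35 vs {0.25, 0.15, 0.30, 0.14} → pass.
Opt (methods 1·3): 0.58 vs {0.24, 0.13, 0.29, 0.18} → pass.
Opt (methods 2·3): 0.30 vs {0.16, 0.14, 0.16, 0.29} → pass.
NFC (methods 1·2): 0.48 vs {0.15, 0.25, 0.26, 0.23} → pass.
NFC (methods 1·3): 0.56 vs {0.13, 0.24, 0.26, 0.26} → pass.
NFC (methods 2·3): 0.55 vs {0.14, 0.16, 0.16, 0.37} → pass.
SQ (methods 1·2): 0.54 vs {0.14, 0.30, 0.23, 0.26} → pass.
SQ (methods 1·3): 0.41 vs {0.18, 0.29, 0.26, 0.26} → pass.
SQ (methods 2·3): 0.48 vs {0.29, 0.16, 0.37, 0.16} → pass.
0 of 9 fail.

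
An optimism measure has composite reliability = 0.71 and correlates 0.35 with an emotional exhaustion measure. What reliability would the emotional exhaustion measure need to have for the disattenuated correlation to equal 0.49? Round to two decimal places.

0.72

r_true = r_obs / √(r_xx · r_yy) ⇒ 0.49 = 0.35 / √(0.71 · r_yy).
√(0.71 · r_yy) = 0.35 / 0.49 = 0.7143; 0.71 · r_yy = 0.5102; r_yy = 0.5102 / 0.71 ≈ 0.72.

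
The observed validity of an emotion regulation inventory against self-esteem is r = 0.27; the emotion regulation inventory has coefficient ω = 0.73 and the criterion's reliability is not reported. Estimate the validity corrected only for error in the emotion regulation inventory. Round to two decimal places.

Single correction: r_c = r_obs / √r_xx = 0.27 / √0.73 = 0.27 / 0.8544 ≈ 0.32.

0.32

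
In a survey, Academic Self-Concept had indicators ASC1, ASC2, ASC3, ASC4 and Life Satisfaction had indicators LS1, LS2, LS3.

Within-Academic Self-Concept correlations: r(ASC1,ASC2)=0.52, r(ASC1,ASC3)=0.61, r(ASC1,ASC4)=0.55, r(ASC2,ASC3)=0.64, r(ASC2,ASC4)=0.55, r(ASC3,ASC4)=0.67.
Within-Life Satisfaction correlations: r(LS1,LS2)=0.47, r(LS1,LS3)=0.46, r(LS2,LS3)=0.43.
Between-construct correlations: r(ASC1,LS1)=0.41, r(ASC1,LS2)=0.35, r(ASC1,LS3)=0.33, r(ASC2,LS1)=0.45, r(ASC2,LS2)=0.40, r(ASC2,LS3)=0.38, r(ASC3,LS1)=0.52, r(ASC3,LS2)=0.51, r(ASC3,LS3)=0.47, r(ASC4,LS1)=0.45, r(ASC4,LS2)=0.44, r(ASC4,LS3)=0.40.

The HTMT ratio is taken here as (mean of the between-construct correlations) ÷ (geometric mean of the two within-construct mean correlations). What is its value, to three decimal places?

Mean heterotrait r = 5.11/12 = 0.4258.
Mean within-ASC = 3.54/6 = 0.5900; mean within-LS = 1.36/3 = 0.4533.
Geometric mean = √(0.5900 × 0.4533) = 0.5172.
HTMT = 0.4258 / 0.5172 = 0.823.

0.823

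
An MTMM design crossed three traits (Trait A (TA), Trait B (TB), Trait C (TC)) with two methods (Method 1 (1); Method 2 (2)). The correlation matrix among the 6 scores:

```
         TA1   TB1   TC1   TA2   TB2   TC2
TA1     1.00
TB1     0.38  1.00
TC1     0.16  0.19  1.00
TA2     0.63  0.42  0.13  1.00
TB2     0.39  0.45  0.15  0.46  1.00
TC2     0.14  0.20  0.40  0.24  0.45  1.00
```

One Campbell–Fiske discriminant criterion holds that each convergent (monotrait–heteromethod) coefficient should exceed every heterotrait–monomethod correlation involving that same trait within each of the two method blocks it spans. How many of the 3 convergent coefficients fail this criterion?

Each convergent coefficient versus the relevant comparison correlations:
TA (methods 1·2): 0.63 vs {0.38, 0.46, 0.16, 0.24} → pass.
TB (methods 1·2): 0.45 vs {0.38, 0.46, 0.19, 0.45} → fail.
TC (methods 1·2): 0.40 vs {0.16, 0.24, 0.19, 0.45} → fail.
2 of 3 fail.

2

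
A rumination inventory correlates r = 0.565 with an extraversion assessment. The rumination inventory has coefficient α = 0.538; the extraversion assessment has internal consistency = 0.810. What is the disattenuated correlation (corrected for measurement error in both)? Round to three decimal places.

0.856

r_true = r_obs / √(r_xx · r_yy) = 0.565 / √(0.538 × 0.810) = 0.565 / √0.435780 = 0.565 / 0.6601 ≈ 0.856.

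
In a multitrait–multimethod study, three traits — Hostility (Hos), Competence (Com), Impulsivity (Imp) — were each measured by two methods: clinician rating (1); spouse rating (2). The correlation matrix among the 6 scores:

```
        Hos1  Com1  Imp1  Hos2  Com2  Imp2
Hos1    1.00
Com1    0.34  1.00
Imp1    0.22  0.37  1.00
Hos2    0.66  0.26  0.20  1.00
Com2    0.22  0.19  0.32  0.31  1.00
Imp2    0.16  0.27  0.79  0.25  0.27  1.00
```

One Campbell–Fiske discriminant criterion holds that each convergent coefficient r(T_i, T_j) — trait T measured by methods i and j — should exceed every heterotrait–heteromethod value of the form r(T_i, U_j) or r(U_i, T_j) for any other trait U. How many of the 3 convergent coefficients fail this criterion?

1

Checking each validity diagonal entry against its comparison values:
Hos (methods 1·2): 0.66 vs {0.22, 0.26, 0.16, 0.20} → pass.
Com (methods 1·2): 0.19 vs {0.26, 0.22, 0.27, 0.32} → fail.
Imp (methods 1·2): 0.79 vs {0.20, 0.16, 0.32, 0.27} → pass.
1 of 3 fail.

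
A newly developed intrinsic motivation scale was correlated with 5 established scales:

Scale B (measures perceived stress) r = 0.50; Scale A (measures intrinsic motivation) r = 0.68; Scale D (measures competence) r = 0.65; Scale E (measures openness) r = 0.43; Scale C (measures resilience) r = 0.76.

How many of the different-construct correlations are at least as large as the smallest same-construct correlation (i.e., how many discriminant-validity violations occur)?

1

Convergent (same construct = intrinsic motivation): Scale A.
Smallest convergent = 0.68. Discriminant values: 0.50, 0.65, 0.43, 0.76; count ≥ 0.68 → 1.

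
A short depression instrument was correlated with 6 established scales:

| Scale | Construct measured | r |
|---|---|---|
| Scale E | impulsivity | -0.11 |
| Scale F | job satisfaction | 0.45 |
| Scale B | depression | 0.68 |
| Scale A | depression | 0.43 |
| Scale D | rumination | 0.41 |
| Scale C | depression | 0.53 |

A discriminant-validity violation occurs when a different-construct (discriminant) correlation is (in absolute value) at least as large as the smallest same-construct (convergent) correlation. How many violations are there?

1

Convergent (same construct = depression): Scale B, Scale A, Scale C.
Smallest convergent = 0.43. Discriminant |r|: 0.11, 0.45, 0.41; count ≥ 0.43 → 1.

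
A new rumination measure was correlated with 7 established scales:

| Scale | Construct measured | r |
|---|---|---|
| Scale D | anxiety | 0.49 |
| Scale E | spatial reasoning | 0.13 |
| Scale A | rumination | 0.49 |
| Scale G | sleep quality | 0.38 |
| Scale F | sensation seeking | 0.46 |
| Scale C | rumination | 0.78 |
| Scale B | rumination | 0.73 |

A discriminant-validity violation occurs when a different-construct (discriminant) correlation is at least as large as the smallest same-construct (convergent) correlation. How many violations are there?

1

Convergent (same construct = rumination): Scale A, Scale C, Scale B.
Smallest convergent = 0.49. Discriminant values: 0.49, 0.13, 0.38, 0.46; count ≥ 0.49 → 1.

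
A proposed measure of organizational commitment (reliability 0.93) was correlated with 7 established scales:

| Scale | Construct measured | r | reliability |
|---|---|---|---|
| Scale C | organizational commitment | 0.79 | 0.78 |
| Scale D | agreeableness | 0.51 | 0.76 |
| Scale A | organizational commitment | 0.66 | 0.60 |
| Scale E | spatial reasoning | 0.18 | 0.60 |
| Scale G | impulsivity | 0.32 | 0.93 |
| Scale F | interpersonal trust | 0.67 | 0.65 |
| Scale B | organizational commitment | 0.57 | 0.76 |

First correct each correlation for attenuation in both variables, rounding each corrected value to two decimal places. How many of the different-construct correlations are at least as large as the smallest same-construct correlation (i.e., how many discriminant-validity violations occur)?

Disattenuated r (r / √(r_scale · r_new)):
  Scale C (conv): 0.79 / √(0.78·0.93) = 0.93
  Scale D (disc): 0.51 / √(0.76·0.93) = 0.61
  Scale A (conv): 0.66 / √(0.60·0.93) = 0.88
  Scale E (disc): 0.18 / √(0.60·0.93) = 0.24
  Scale G (disc): 0.32 / √(0.93·0.93) = 0.34
  Scale F (disc): 0.67 / √(0.65·0.93) = 0.86
  Scale B (conv): 0.57 / √(0.76·0.93) = 0.68
Smallest convergent = 0.68. Discriminant values: 0.61, 0.24, 0.34, 0.86; count ≥ 0.68 → 1.

1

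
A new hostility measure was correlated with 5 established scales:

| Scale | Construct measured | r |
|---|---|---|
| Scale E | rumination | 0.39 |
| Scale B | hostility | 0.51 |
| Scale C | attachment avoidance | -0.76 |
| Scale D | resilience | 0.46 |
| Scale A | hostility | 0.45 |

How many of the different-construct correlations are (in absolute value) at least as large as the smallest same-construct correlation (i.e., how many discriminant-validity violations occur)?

Convergent (same construct = hostility): Scale B, Scale A.
Smallest convergent = 0.45. Discriminant |r|: 0.39, 0.76, 0.46; count ≥ 0.45 → 2.

2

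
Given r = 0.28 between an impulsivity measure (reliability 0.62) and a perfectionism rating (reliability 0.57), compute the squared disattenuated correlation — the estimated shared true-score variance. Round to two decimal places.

Disattenuated r = 0.28 / √(0.62 × 0.57) = 0.28 / 0.5945 = 0.4710.
Shared true-score variance = 0.4710² = 0.2218 ≈ 0.22.

0.22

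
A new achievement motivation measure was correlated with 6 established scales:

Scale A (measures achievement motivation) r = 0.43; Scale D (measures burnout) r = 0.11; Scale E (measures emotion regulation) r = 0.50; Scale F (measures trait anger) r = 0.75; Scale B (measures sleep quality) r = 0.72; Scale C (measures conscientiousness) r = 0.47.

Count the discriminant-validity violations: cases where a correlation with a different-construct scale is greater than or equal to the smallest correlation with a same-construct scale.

Convergent (same construct = achievement motivation): Scale A.
Smallest convergent = 0.43. Discriminant values: 0.11, 0.50, 0.75, 0.72, 0.47; count ≥ 0.43 → 4.

4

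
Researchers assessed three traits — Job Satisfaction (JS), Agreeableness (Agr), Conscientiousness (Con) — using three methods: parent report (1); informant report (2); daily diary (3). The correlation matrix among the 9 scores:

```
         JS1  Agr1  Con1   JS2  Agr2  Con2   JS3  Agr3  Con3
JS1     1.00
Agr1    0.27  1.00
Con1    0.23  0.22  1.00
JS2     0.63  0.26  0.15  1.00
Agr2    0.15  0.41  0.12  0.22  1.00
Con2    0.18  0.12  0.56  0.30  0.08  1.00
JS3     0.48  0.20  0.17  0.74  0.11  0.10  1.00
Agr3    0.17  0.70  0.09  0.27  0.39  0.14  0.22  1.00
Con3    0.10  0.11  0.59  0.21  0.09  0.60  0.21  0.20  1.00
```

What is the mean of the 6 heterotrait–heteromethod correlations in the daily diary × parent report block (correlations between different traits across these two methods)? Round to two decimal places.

HTHM values (method 3 × method 1): 0.20, 0.17, 0.17, 0.09, 0.10, 0.11; mean = 0.84/6 = 0.14.

0.14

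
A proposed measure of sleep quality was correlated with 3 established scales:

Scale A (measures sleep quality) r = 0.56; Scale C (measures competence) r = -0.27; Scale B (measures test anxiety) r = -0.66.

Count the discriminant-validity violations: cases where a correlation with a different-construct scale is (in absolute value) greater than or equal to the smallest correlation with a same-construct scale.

Convergent (same construct = sleep quality): Scale A.
Smallest convergent = 0.56. Discriminant |r|: 0.27, 0.66; count ≥ 0.56 → 1.

1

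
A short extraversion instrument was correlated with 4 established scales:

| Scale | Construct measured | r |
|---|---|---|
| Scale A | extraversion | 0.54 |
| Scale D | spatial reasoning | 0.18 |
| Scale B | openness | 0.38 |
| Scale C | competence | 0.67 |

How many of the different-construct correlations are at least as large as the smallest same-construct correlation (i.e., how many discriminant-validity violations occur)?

Convergent (same construct = extraversion): Scale A.
Smallest convergent = 0.54. Discriminant values: 0.18, 0.38, 0.67; count ≥ 0.54 → 1.

1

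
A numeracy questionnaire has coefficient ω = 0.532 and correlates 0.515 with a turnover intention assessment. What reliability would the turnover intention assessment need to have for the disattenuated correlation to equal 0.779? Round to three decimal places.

r_true = r_obs / √(r_xx · r_yy) ⇒ 0.779 = 0.515 / √(0.532 · r_yy).
√(0.532 · r_yy) = 0.515 / 0.779 = 0.6611; 0.532 · r_yy = 0.4371; r_yy = 0.4371 / 0.532 ≈ 0.822.

0.822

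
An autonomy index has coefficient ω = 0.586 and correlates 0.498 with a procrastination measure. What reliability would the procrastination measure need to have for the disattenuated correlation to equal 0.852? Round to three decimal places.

r_true = r_obs / √(r_xx · r_yy) ⇒ 0.852 = 0.498 / √(0.586 · r_yy).
√(0.586 · r_yy) = 0.498 / 0.852 = 0.5845; 0.586 · r_yy = 0.3416; r_yy = 0.3416 / 0.586 ≈ 0.583.

0.583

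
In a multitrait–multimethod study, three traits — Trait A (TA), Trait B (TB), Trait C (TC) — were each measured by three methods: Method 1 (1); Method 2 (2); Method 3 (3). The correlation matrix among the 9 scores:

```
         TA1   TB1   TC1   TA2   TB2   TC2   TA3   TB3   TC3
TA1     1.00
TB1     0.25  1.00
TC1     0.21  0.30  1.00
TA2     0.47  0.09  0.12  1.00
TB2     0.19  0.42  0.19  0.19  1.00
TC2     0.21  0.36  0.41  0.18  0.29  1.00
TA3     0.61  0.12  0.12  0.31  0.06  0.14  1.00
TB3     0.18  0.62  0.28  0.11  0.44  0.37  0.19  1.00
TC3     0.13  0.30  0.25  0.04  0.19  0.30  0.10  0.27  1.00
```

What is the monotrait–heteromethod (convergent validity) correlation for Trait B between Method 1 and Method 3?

Same trait (TB), different methods: r(TB1, TB3) = 0.62.

0.62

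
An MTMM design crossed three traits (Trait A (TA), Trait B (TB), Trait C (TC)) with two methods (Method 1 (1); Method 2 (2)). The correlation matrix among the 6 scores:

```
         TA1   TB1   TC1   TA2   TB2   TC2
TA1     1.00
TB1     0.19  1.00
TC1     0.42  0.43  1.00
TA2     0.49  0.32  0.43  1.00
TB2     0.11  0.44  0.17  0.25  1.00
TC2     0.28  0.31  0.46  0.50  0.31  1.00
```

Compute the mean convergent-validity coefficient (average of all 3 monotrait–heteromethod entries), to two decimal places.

Convergent values: 0.49, 0.44, 0.46; mean = 1.39/3 = 0.46.

0.46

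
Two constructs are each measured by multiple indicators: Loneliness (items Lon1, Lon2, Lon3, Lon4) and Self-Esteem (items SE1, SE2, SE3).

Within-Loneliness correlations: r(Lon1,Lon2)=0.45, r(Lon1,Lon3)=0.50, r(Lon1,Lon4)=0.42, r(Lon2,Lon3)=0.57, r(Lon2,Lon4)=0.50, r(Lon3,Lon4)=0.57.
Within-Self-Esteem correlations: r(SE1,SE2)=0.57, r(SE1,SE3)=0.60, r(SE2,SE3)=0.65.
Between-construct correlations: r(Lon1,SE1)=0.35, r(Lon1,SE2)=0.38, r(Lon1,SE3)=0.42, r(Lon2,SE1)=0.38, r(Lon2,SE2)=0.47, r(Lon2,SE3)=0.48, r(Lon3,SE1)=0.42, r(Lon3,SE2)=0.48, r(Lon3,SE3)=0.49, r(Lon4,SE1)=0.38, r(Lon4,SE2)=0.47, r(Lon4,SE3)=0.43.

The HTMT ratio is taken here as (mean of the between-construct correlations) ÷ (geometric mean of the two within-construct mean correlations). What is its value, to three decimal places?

Mean heterotrait r = 5.15/12 = 0.4292.
Mean within-Lon = 3.01/6 = 0.5017; mean within-SE = 1.82/3 = 0.6067.
Geometric mean = √(0.5017 × 0.6067) = 0.5517.
HTMT = 0.4292 / 0.5517 = 0.778.

0.778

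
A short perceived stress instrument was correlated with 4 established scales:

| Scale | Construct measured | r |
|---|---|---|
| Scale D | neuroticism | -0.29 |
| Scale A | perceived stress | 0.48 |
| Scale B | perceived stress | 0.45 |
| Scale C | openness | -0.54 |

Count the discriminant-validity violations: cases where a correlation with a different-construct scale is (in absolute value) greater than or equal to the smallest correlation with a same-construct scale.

1

Convergent (same construct = perceived stress): Scale A, Scale B.
Smallest convergent = 0.45. Discriminant |r|: 0.29, 0.54; count ≥ 0.45 → 1.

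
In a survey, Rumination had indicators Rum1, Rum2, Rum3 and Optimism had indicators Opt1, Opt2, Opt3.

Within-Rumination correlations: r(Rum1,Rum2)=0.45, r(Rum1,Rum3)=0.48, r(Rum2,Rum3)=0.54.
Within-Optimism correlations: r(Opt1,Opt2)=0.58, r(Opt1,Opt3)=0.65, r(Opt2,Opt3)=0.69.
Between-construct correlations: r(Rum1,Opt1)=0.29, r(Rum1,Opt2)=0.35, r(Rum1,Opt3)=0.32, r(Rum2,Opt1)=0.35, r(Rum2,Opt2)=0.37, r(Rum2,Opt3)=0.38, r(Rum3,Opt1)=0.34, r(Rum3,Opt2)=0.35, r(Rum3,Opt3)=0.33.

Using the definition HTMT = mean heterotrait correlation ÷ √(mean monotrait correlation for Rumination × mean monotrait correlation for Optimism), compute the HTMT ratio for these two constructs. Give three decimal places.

0.611

Between-construct mean = 3.08/9 = 0.3422.
Mean within-Rum = 1.47/3 = 0.4900; mean within-Opt = 1.92/3 = 0.6400.
Geometric mean = √(0.4900 × 0.6400) = 0.5600.
HTMT = 0.3422 / 0.5600 = 0.611.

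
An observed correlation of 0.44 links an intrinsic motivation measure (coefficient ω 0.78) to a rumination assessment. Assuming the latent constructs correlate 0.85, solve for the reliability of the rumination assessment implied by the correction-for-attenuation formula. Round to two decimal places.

0.34

r_true = r_obs / √(r_xx · r_yy) ⇒ 0.85 = 0.44 / √(0.78 · r_yy).
√(0.78 · r_yy) = 0.44 / 0.85 = 0.5176; 0.78 · r_yy = 0.2679; r_yy = 0.2679 / 0.78 ≈ 0.34.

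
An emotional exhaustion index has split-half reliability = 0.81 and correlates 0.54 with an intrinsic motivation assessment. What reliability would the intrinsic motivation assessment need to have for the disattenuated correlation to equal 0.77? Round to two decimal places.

0.61

r_true = r_obs / √(r_xx · r_yy) ⇒ 0.77 = 0.54 / √(0.81 · r_yy).
√(0.81 · r_yy) = 0.54 / 0.77 = 0.7013; 0.81 · r_yy = 0.4918; r_yy = 0.4918 / 0.81 ≈ 0.61.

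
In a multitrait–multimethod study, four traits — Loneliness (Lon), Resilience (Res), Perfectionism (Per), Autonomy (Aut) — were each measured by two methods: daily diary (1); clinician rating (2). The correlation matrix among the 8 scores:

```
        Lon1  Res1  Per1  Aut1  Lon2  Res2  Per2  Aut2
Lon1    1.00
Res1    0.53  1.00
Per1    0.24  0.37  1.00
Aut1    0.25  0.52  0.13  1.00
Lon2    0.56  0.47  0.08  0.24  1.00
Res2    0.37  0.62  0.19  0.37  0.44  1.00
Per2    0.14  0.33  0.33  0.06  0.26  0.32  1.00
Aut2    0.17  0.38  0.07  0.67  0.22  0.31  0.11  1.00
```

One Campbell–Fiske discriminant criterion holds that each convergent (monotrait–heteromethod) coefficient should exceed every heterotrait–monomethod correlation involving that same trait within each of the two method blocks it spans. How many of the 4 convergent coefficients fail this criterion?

Each convergent coefficient versus the relevant comparison correlations:
Lon (methods 1·2): 0.56 vs {0.53, 0.44, 0.24, 0.26, 0.25, 0.22} → pass.
Res (methods 1·2): 0.62 vs {0.53, 0.44, 0.37, 0.32, 0.52, 0.31} → pass.
Per (methods 1·2): 0.33 vs {0.24, 0.26, 0.37, 0.32, 0.13, 0.11} → fail.
Aut (methods 1·2): 0.67 vs {0.25, 0.22, 0.52, 0.31, 0.13, 0.11} → pass.
1 of 4 fail.

1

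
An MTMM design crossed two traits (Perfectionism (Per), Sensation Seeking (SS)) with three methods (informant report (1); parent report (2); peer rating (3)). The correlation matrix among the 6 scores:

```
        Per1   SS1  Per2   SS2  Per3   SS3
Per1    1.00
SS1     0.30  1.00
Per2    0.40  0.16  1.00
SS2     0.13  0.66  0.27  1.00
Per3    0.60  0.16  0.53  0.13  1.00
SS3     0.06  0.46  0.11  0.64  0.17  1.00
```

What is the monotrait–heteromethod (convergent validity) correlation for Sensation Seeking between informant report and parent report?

0.66

Same trait (SS), different methods: r(SS1, SS2) = 0.66.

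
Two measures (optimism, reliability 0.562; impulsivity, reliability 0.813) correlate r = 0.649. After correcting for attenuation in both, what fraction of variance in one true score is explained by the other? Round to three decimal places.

0.922

Disattenuated r = 0.649 / √(0.562 × 0.813) = 0.649 / 0.6759 = 0.9602.
Shared true-score variance = 0.9602² = 0.9220 ≈ 0.922.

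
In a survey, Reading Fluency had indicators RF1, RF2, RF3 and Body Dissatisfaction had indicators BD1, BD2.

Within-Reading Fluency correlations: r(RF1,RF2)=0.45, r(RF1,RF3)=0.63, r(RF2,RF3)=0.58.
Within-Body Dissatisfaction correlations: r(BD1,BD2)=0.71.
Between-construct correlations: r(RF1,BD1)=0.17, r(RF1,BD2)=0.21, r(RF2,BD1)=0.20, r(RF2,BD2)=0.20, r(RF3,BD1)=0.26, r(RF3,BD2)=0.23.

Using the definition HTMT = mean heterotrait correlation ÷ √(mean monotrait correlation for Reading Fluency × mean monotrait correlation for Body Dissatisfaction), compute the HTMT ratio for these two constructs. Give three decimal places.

0.338

Mean between = 1.27/6 = 0.2117.
Mean within-RF = 1.66/3 = 0.5533; mean within-BD = 0.71/1 = 0.7100.
Geometric mean = √(0.5533 × 0.7100) = 0.6268.
HTMT = 0.2117 / 0.6268 = 0.338.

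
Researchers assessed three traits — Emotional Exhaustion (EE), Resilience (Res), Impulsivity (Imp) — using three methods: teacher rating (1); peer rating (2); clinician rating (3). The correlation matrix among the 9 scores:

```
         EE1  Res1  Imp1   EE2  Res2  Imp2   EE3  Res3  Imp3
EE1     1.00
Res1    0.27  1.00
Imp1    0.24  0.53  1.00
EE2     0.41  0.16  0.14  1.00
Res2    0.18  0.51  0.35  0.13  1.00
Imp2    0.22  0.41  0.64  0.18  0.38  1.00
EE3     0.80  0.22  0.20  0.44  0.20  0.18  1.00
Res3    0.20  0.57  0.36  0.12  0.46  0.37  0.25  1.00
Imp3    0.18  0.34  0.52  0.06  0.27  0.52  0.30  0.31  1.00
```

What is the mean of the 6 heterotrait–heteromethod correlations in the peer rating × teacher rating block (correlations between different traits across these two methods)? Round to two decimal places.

HTHM values (method 2 × method 1): 0.16, 0.14, 0.18, 0.35, 0.22, 0.41; mean = 1.46/6 = 0.24.

0.24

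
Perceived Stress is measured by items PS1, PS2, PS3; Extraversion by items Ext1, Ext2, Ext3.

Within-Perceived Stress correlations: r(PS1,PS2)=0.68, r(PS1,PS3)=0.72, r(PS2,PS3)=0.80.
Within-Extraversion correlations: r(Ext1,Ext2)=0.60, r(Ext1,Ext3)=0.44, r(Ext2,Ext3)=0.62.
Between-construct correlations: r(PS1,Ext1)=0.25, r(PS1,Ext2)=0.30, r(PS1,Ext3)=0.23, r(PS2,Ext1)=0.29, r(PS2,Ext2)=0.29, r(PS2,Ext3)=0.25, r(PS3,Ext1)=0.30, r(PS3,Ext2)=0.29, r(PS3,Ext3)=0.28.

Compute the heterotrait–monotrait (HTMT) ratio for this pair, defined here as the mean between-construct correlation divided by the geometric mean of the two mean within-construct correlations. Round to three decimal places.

Mean heterotrait r = 2.48/9 = 0.2756.
Mean within-PS = 2.20/3 = 0.7333; mean within-Ext = 1.66/3 = 0.5533.
Geometric mean = √(0.7333 × 0.5533) = 0.6370.
HTMT = 0.2756 / 0.6370 = 0.433.

0.433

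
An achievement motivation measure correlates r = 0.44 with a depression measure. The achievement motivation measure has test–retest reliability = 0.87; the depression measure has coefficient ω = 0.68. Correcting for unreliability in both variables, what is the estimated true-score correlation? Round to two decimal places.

0.57

r_true = r_obs / √(r_xx · r_yy) = 0.44 / √(0.87 × 0.68) = 0.44 / √0.5916 = 0.44 / 0.7692 ≈ 0.57.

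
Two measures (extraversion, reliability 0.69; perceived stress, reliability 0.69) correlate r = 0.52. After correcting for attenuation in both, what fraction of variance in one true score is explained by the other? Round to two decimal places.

Disattenuated r = 0.52 / √(0.69 × 0.69) = 0.52 / 0.6900 = 0.7536.
Shared true-score variance = 0.7536² = 0.5679 ≈ 0.57.

0.57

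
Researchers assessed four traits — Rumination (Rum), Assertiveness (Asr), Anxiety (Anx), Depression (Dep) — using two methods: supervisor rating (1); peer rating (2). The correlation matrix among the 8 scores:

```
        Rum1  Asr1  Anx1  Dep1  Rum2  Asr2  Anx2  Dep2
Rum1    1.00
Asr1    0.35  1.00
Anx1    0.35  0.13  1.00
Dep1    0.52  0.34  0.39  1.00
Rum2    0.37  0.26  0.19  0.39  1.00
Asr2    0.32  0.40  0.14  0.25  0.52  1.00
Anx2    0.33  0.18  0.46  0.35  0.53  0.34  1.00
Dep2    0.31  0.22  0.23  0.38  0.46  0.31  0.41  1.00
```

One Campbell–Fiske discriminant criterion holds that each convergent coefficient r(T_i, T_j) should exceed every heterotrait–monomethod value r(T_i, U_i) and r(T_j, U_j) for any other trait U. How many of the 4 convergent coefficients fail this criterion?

Each convergent coefficient versus the relevant comparison correlations:
Rum (methods 1·2): 0.37 vs {0.35, 0.52, 0.35, 0.53, 0.52, 0.46} → fail.
Asr (methods 1·2): 0.40 vs {0.35, 0.52, 0.13, 0.34, 0.34, 0.31} → fail.
Anx (methods 1·2): 0.46 vs {0.35, 0.53, 0.13, 0.34, 0.39, 0.41} → fail.
Dep (methods 1·2): 0.38 vs {0.52, 0.46, 0.34, 0.31, 0.39, 0.41} → fail.
4 of 4 fail.

4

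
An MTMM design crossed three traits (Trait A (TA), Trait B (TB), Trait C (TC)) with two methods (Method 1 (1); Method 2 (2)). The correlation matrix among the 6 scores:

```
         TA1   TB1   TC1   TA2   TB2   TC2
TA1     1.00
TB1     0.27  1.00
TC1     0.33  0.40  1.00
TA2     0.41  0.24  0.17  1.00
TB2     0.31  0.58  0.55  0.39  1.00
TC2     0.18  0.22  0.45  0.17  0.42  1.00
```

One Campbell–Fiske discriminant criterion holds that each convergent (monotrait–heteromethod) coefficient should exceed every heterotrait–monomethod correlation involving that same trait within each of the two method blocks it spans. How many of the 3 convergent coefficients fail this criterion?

Checking each validity diagonal entry against its comparison values:
TA (methods 1·2): 0.41 vs {0.27, 0.39, 0.33, 0.17} → pass.
TB (methods 1·2): 0.58 vs {0.27, 0.39, 0.40, 0.42} → pass.
TC (methods 1·2): 0.45 vs {0.33, 0.17, 0.40, 0.42} → pass.
0 of 3 fail.

0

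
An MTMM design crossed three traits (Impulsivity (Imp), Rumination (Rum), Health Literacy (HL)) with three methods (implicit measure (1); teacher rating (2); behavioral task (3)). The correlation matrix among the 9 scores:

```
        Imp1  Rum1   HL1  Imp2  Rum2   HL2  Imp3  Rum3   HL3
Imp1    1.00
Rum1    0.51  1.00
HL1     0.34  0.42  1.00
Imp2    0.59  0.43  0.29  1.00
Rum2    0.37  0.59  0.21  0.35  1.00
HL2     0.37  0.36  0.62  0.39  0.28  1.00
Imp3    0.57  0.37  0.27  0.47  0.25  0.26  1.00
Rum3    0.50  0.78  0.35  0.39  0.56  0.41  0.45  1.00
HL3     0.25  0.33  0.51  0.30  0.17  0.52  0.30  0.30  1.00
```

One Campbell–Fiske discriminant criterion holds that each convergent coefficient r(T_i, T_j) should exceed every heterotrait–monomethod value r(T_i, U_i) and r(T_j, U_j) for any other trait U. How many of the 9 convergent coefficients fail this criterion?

Convergent coefficients and their comparison sets:
Imp (methods 1·2): 0.59 vs {0.51, 0.35, 0.34, 0.39} → pass.
Imp (methods 1·3): 0.57 vs {0.51, 0.45, 0.34, 0.30} → pass.
Imp (methods 2·3): 0.47 vs {0.35, 0.45, 0.39, 0.30} → pass.
Rum (methods 1·2): 0.59 vs {0.51, 0.35, 0.42, 0.28} → pass.
Rum (methods 1·3): 0.78 vs {0.51, 0.45, 0.42, 0.30} → pass.
Rum (methods 2·3): 0.56 vs {0.35, 0.45, 0.28, 0.30} → pass.
HL (methods 1·2): 0.62 vs {0.34, 0.39, 0.42, 0.28} → pass.
HL (methods 1·3): 0.51 vs {0.34, 0.30, 0.42, 0.30} → pass.
HL (methods 2·3): 0.52 vs {0.39, 0.30, 0.28, 0.30} → pass.
0 of 9 fail.

0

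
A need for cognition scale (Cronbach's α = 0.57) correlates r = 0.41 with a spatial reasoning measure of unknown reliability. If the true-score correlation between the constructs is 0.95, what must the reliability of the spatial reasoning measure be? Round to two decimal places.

r_true = r_obs / √(r_xx · r_yy) ⇒ 0.95 = 0.41 / √(0.57 · r_yy).
√(0.57 · r_yy) = 0.41 / 0.95 = 0.4316; 0.57 · r_yy = 0.1863; r_yy = 0.1863 / 0.57 ≈ 0.33.

0.33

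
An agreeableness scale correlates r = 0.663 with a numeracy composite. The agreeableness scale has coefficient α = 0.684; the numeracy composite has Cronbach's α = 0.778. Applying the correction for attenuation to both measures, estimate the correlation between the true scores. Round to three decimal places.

r_true = r_obs / √(r_xx · r_yy) = 0.663 / √(0.684 × 0.778) = 0.663 / √0.532152 = 0.663 / 0.7295 ≈ 0.909.

0.909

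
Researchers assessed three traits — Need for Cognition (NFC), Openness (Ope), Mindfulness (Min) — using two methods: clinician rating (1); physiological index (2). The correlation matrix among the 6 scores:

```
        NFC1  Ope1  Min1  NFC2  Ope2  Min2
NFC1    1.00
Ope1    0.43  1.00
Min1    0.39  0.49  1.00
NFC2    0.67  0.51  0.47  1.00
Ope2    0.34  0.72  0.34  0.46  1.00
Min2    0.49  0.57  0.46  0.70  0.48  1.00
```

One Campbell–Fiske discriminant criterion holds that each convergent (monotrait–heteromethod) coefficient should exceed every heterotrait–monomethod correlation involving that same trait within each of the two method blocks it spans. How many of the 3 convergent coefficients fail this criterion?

Each convergent coefficient versus the relevant comparison correlations:
NFC (methods 1·2): 0.67 vs {0.43, 0.46, 0.39, 0.70} → fail.
Ope (methods 1·2): 0.72 vs {0.43, 0.46, 0.49, 0.48} → pass.
Min (methods 1·2): 0.46 vs {0.39, 0.70, 0.49, 0.48} → fail.
2 of 3 fail.

2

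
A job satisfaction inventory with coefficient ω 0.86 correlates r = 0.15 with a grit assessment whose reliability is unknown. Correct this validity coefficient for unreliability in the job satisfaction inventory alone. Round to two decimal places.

Single correction: r_c = r_obs / √r_xx = 0.15 / √0.86 = 0.15 / 0.9274 ≈ 0.16.

0.16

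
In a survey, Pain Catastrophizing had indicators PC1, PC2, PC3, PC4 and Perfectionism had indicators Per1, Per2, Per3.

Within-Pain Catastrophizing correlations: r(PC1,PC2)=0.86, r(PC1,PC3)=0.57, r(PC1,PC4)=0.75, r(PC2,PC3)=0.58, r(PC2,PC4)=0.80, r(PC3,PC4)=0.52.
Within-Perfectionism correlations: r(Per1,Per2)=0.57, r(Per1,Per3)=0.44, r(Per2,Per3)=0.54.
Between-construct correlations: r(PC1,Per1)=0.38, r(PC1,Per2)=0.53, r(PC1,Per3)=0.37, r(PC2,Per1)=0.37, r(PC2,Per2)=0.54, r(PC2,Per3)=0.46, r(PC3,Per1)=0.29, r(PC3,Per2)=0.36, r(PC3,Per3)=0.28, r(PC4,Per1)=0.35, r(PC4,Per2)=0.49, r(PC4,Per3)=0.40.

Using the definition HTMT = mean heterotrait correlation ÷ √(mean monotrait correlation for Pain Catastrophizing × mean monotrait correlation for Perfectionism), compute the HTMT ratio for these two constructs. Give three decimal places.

Mean between = 4.82/12 = 0.4017.
Mean within-PC = 4.08/6 = 0.6800; mean within-Per = 1.55/3 = 0.5167.
Geometric mean = √(0.6800 × 0.5167) = 0.5928.
HTMT = 0.4017 / 0.5928 = 0.678.

0.678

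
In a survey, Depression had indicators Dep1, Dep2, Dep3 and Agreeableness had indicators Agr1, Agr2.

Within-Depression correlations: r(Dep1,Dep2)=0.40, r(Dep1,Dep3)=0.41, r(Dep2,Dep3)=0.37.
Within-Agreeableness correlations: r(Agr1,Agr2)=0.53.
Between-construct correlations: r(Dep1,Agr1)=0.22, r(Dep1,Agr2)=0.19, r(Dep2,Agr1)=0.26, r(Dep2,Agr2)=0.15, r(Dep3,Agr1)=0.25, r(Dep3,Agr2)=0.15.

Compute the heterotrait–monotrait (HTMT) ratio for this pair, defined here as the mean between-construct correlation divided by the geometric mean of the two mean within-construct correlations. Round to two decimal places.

Between-construct mean = 1.22/6 = 0.2033.
Mean within-Dep = 1.18/3 = 0.3933; mean within-Agr = 0.53/1 = 0.5300.
Geometric mean = √(0.3933 × 0.5300) = 0.4566.
HTMT = 0.2033 / 0.4566 = 0.45.

0.45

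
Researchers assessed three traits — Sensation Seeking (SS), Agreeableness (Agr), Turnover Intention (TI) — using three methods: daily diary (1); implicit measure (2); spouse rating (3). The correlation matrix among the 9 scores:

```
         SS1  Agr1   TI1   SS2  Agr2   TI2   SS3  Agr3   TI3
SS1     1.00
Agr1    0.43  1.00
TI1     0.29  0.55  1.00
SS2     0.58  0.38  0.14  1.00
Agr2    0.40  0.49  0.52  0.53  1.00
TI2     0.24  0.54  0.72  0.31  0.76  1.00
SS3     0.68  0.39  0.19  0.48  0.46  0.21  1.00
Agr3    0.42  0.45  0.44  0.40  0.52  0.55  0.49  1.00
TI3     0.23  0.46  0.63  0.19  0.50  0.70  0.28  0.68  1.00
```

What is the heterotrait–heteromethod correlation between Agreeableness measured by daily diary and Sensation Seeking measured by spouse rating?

Different traits and methods: r(Agr1, SS3) = 0.39.

0.39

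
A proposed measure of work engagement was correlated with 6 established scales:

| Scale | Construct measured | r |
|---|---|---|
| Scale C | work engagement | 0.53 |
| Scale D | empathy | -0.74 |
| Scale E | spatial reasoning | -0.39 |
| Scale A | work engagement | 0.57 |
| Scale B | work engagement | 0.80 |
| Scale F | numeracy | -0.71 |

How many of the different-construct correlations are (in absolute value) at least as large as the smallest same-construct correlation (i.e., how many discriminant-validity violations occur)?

2

Convergent (same construct = work engagement): Scale C, Scale A, Scale B.
Smallest convergent = 0.53. Discriminant |r|: 0.74, 0.39, 0.71; count ≥ 0.53 → 2.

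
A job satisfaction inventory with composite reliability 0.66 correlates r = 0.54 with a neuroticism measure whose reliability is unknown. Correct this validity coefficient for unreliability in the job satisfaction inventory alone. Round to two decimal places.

Single correction: r_c = r_obs / √r_xx = 0.54 / √0.66 = 0.54 / 0.8124 ≈ 0.66.

0.66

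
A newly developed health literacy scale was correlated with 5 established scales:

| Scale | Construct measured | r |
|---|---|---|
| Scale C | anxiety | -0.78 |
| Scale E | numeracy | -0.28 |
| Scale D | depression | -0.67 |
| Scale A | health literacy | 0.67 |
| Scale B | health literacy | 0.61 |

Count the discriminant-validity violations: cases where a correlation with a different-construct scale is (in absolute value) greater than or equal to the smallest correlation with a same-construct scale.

2

Convergent (same construct = health literacy): Scale A, Scale B.
Smallest convergent = 0.61. Discriminant |r|: 0.78, 0.28, 0.67; count ≥ 0.61 → 2.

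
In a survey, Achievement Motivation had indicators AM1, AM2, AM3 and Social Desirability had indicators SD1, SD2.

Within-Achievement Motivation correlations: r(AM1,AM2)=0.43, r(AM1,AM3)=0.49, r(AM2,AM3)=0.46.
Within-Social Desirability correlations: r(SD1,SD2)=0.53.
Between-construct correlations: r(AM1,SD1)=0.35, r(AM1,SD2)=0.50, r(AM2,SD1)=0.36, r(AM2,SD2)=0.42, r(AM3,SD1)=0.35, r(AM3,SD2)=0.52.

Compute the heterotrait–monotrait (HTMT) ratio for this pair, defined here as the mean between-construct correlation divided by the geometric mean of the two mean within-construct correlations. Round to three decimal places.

Mean heterotrait r = 2.50/6 = 0.4167.
Mean within-AM = 1.38/3 = 0.4600; mean within-SD = 0.53/1 = 0.5300.
Geometric mean = √(0.4600 × 0.5300) = 0.4938.
HTMT = 0.4167 / 0.4938 = 0.844.

0.844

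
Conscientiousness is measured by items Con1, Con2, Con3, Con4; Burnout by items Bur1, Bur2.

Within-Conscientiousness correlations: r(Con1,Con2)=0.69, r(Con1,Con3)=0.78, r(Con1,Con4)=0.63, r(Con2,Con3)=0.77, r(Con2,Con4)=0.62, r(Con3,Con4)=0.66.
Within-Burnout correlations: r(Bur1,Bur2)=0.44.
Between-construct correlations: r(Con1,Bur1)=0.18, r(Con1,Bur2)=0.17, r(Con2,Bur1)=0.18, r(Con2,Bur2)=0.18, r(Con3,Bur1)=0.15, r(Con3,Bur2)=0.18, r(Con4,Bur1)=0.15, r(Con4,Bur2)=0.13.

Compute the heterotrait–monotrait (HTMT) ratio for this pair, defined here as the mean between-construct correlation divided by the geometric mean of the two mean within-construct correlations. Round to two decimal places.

Between-construct mean = 1.32/8 = 0.1650.
Mean within-Con = 4.15/6 = 0.6917; mean within-Bur = 0.44/1 = 0.4400.
Geometric mean = √(0.6917 × 0.4400) = 0.5517.
HTMT = 0.1650 / 0.5517 = 0.30.

0.30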